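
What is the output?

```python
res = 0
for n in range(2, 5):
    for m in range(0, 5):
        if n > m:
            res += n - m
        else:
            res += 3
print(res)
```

37

n=2,m=0: 2>0, res = 0+2 = 2
n=2,m=1: 2>1, res = 2+1 = 3
n=2,m=2: not 2>2, res = 3+3 = 6
n=2,m=3: not 2>3, res = 6+3 = 9
n=2,m=4: not 2>4, res = 9+3 = 12
n=3,m=0: 3>0, res = 12+3 = 15
n=3,m=1: 3>1, res = 15+2 = 17
n=3,m=2: 3>2, res = 17+1 = 18
n=3,m=3: not 3>3, res = 18+3 = 21
n=3,m=4: not 3>4, res = 21+3 = 24
n=4,m=0: 4>0, res = 24+4 = 28
n=4,m=1: 4>1, res = 28+3 = 31
n=4,m=2: 4>2, res = 31+2 = 33
n=4,m=3: 4>3, res = 33+1 = 34
n=4,m=4: not 4>4, res = 34+3 = 37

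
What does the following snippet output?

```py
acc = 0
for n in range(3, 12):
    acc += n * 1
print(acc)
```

n=3: acc = 0+3*1 = 3
n=4: acc = 3+4*1 = 7
n=5: acc = 7+5*1 = 12
n=6: acc = 12+6*1 = 18
n=7: acc = 18+7*1 = 25
n=8: acc = 25+8*1 = 33
n=9: acc = 33+9*1 = 42
n=10: acc = 42+10*1 = 52
n=11: acc = 52+11*1 = 63

63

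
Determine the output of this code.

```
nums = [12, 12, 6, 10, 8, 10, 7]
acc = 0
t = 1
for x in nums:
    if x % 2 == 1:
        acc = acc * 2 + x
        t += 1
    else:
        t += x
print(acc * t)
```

420

x=12: not odd; t=13
x=12: not odd; t=25
x=6: not odd; t=31
x=10: not odd; t=41
x=8: not odd; t=49
x=10: not odd; t=59
x=7: odd, acc = 0*2+7 = 7; t=60
acc*t = 7*60 = 420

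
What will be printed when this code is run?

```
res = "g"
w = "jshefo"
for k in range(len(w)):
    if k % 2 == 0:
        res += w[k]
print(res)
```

gjhf

k=0: add 'j' → 'gj'
k=1: skip
k=2: add 'h' → 'gjh'
k=3: skip
k=4: add 'f' → 'gjhf'
k=5: skip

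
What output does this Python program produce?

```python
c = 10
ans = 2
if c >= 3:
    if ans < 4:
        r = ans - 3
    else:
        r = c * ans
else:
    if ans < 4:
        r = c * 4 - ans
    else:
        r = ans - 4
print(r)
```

-1

c=10, ans=2
c >= 3 is True; ans < 4 is True
→ r = ans - 3 = -1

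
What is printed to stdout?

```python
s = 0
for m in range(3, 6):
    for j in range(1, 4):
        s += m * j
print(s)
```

m=3,j=1: s = 0+3 = 3
m=3,j=2: s = 3+6 = 9
m=3,j=3: s = 9+9 = 18
m=4,j=1: s = 18+4 = 22
m=4,j=2: s = 22+8 = 30
m=4,j=3: s = 30+12 = 42
m=5,j=1: s = 42+5 = 47
m=5,j=2: s = 47+10 = 57
m=5,j=3: s = 57+15 = 72

72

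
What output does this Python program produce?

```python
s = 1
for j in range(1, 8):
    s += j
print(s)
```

29

j=1: s = 1+1 = 2
j=2: s = 2+2 = 4
j=3: s = 4+3 = 7
j=4: s = 7+4 = 11
j=5: s = 11+5 = 16
j=6: s = 16+6 = 22
j=7: s = 22+7 = 29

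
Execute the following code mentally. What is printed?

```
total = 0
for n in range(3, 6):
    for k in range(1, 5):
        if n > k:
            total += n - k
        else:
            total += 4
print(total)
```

n=3,k=1: 3>1, total = 0+2 = 2
n=3,k=2: 3>2, total = 2+1 = 3
n=3,k=3: not 3>3, total = 3+4 = 7
n=3,k=4: not 3>4, total = 7+4 = 11
n=4,k=1: 4>1, total = 11+3 = 14
n=4,k=2: 4>2, total = 14+2 = 16
n=4,k=3: 4>3, total = 16+1 = 17
n=4,k=4: not 4>4, total = 17+4 = 21
n=5,k=1: 5>1, total = 21+4 = 25
n=5,k=2: 5>2, total = 25+3 = 28
n=5,k=3: 5>3, total = 28+2 = 30
n=5,k=4: 5>4, total = 30+1 = 31

31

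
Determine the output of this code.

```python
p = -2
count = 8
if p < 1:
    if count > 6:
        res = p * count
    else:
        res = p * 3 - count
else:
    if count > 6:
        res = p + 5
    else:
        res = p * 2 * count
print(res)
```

p=-2, count=8
p < 1 is True; count > 6 is True
→ res = p * count = -16

-16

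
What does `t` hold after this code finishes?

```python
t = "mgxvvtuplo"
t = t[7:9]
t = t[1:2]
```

slice [7:9] → 'pl'
slice [1:2] → 'l'

'l'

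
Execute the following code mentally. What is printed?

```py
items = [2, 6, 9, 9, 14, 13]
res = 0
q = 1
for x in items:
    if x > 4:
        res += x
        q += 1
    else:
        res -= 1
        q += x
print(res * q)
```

x=2: not >4, res = 0-1 = -1; q=3
x=6: >4, res = (-1)+6 = 5; q=4
x=9: >4, res = 5+9 = 14; q=5
x=9: >4, res = 14+9 = 23; q=6
x=14: >4, res = 23+14 = 37; q=7
x=13: >4, res = 37+13 = 50; q=8
res*q = 50*8 = 400

400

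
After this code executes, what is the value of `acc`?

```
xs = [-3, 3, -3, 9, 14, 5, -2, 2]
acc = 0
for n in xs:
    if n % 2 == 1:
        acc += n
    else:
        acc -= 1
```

8

n=-3: odd, acc = 0+(-3) = -3
n=3: odd, acc = (-3)+3 = 0
n=-3: odd, acc = 0+(-3) = -3
n=9: odd, acc = (-3)+9 = 6
n=14: not odd, acc = 6-1 = 5
n=5: odd, acc = 5+5 = 10
n=-2: not odd, acc = 10-1 = 9
n=2: not odd, acc = 9-1 = 8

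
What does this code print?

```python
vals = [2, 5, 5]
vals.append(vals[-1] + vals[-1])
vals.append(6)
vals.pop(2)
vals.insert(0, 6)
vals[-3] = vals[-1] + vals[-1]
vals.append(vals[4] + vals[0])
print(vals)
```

append vals[-1]+vals[-1] = 5+5 = 10 → [2, 5, 5, 10]
append 6 → [2, 5, 5, 10, 6]
pop(2) removes 5 → [2, 5, 10, 6]
insert 6 at 0 → [6, 2, 5, 10, 6]
vals[-3] = vals[-1]+vals[-1] = 6+6 = 12 → [6, 2, 12, 10, 6]
append vals[4]+vals[0] = 6+6 = 12 → [6, 2, 12, 10, 6, 12]

[6, 2, 12, 10, 6, 12]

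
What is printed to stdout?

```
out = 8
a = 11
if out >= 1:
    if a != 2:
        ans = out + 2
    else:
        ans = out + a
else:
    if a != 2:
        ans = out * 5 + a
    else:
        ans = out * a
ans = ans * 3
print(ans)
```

30

out=8, a=11
out >= 1 is True; a != 2 is True
→ ans = out + 2 = 10
ans = 10*3 = 30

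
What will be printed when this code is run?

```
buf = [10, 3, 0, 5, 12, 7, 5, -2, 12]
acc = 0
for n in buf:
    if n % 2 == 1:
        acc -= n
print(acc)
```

n=10: not odd
n=3: odd, acc = 0-3 = -3
n=0: not odd
n=5: odd, acc = (-3)-5 = -8
n=12: not odd
n=7: odd, acc = (-8)-7 = -15
n=5: odd, acc = (-15)-5 = -20
n=-2: not odd
n=12: not odd

-20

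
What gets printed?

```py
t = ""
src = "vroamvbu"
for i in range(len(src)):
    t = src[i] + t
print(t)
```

i=0: prepend 'v' → 'v'
i=1: prepend 'r' → 'rv'
i=2: prepend 'o' → 'orv'
i=3: prepend 'a' → 'aorv'
i=4: prepend 'm' → 'maorv'
i=5: prepend 'v' → 'vmaorv'
i=6: prepend 'b' → 'bvmaorv'
i=7: prepend 'u' → 'ubvmaorv'

ubvmaorv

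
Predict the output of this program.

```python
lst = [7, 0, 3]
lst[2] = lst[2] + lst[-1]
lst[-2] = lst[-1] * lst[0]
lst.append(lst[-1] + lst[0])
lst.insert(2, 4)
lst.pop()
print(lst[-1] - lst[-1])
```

lst[2] = lst[2]+lst[-1] = 3+3 = 6 → [7, 0, 6]
lst[-2] = lst[-1]*lst[0] = 6*7 = 42 → [7, 42, 6]
append lst[-1]+lst[0] = 6+7 = 13 → [7, 42, 6, 13]
insert 4 at 2 → [7, 42, 4, 6, 13]
pop() removes 13 → [7, 42, 4, 6]
lst[-1]-lst[-1] = 6-6 = 0

0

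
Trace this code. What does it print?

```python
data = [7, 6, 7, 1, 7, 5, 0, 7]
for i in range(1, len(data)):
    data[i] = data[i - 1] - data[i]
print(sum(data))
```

-83

i=1: data[1] = 7-6 = 1 → [7, 1, 7, 1, 7, 5, 0, 7]
i=2: data[2] = 1-7 = -6 → [7, 1, -6, 1, 7, 5, 0, 7]
i=3: data[3] = (-6)-1 = -7 → [7, 1, -6, -7, 7, 5, 0, 7]
i=4: data[4] = (-7)-7 = -14 → [7, 1, -6, -7, -14, 5, 0, 7]
i=5: data[5] = (-14)-5 = -19 → [7, 1, -6, -7, -14, -19, 0, 7]
i=6: data[6] = (-19)-0 = -19 → [7, 1, -6, -7, -14, -19, -19, 7]
i=7: data[7] = (-19)-7 = -26 → [7, 1, -6, -7, -14, -19, -19, -26]
sum = -83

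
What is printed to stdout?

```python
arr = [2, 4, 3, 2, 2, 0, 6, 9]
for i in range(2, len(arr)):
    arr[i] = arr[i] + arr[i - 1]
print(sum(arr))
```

87

i=2: arr[2] = 3+4 = 7 → [2, 4, 7, 2, 2, 0, 6, 9]
i=3: arr[3] = 2+7 = 9 → [2, 4, 7, 9, 2, 0, 6, 9]
i=4: arr[4] = 2+9 = 11 → [2, 4, 7, 9, 11, 0, 6, 9]
i=5: arr[5] = 0+11 = 11 → [2, 4, 7, 9, 11, 11, 6, 9]
i=6: arr[6] = 6+11 = 17 → [2, 4, 7, 9, 11, 11, 17, 9]
i=7: arr[7] = 9+17 = 26 → [2, 4, 7, 9, 11, 11, 17, 26]
sum = 87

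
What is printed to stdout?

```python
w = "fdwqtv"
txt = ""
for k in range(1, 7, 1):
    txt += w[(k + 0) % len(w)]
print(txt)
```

k=1: add w[1]='d' → 'd'
k=2: add w[2]='w' → 'dw'
k=3: add w[3]='q' → 'dwq'
k=4: add w[4]='t' → 'dwqt'
k=5: add w[5]='v' → 'dwqtv'
k=6: add w[0]='f' → 'dwqtvf'

dwqtvf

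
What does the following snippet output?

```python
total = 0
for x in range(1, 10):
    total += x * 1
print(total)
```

x=1: total = 0+1*1 = 1
x=2: total = 1+2*1 = 3
x=3: total = 3+3*1 = 6
x=4: total = 6+4*1 = 10
x=5: total = 10+5*1 = 15
x=6: total = 15+6*1 = 21
x=7: total = 21+7*1 = 28
x=8: total = 28+8*1 = 36
x=9: total = 36+9*1 = 45

45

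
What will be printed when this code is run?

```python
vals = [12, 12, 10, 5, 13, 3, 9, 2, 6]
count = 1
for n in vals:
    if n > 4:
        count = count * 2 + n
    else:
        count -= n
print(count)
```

n=12: >4, count = 1*2+12 = 14
n=12: >4, count = 14*2+12 = 40
n=10: >4, count = 40*2+10 = 90
n=5: >4, count = 90*2+5 = 185
n=13: >4, count = 185*2+13 = 383
n=3: not >4, count = 383-3 = 380
n=9: >4, count = 380*2+9 = 769
n=2: not >4, count = 769-2 = 767
n=6: >4, count = 767*2+6 = 1540

1540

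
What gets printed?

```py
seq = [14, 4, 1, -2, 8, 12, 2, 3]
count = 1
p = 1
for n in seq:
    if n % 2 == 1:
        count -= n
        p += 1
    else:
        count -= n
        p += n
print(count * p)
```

n=14: not odd, count = 1-14 = -13; p=15
n=4: not odd, count = (-13)-4 = -17; p=19
n=1: odd, count = (-17)-1 = -18; p=20
n=-2: not odd, count = (-18)-(-2) = -16; p=18
n=8: not odd, count = (-16)-8 = -24; p=26
n=12: not odd, count = (-24)-12 = -36; p=38
n=2: not odd, count = (-36)-2 = -38; p=40
n=3: odd, count = (-38)-3 = -41; p=41
count*p = (-41)*41 = -1681

-1681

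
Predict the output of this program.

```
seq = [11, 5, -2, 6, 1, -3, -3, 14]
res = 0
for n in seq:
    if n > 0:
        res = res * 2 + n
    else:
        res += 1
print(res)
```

268

n=11: >0, res = 0*2+11 = 11
n=5: >0, res = 11*2+5 = 27
n=-2: not >0, res = 27+1 = 28
n=6: >0, res = 28*2+6 = 62
n=1: >0, res = 62*2+1 = 125
n=-3: not >0, res = 125+1 = 126
n=-3: not >0, res = 126+1 = 127
n=14: >0, res = 127*2+14 = 268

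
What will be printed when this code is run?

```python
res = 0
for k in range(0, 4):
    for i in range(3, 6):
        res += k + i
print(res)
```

66

k=0,i=3: res = 0+3 = 3
k=0,i=4: res = 3+4 = 7
k=0,i=5: res = 7+5 = 12
k=1,i=3: res = 12+4 = 16
k=1,i=4: res = 16+5 = 21
k=1,i=5: res = 21+6 = 27
k=2,i=3: res = 27+5 = 32
k=2,i=4: res = 32+6 = 38
k=2,i=5: res = 38+7 = 45
k=3,i=3: res = 45+6 = 51
k=3,i=4: res = 51+7 = 58
k=3,i=5: res = 58+8 = 66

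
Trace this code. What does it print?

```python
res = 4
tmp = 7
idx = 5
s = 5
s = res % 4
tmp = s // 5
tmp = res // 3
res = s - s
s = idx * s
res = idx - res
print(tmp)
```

1

s = 4%4 = 0
tmp = 0//5 = 0
tmp = 4//3 = 1
res = 0-0 = 0
s = 5*0 = 0
res = 5-0 = 5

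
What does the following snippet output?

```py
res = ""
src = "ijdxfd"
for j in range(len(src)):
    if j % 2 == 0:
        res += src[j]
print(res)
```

j=0: add 'i' → 'i'
j=1: skip
j=2: add 'd' → 'id'
j=3: skip
j=4: add 'f' → 'idf'
j=5: skip

idf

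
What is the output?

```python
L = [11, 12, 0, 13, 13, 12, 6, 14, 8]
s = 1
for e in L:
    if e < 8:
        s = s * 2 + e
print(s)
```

e=11: not <8
e=12: not <8
e=0: <8, s = 1*2+0 = 2
e=13: not <8
e=13: not <8
e=12: not <8
e=6: <8, s = 2*2+6 = 10
e=14: not <8
e=8: not <8

10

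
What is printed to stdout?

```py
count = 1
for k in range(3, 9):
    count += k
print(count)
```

34

k=3: count = 1+3 = 4
k=4: count = 4+4 = 8
k=5: count = 8+5 = 13
k=6: count = 13+6 = 19
k=7: count = 19+7 = 26
k=8: count = 26+8 = 34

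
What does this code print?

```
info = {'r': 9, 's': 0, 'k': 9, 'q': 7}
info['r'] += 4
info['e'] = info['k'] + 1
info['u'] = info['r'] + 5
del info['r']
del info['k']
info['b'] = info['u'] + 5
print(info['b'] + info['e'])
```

info['r'] = 9+4 = 13 → {'r': 13, 's': 0, 'k': 9, 'q': 7}
info['e'] = info['k']+1 = 10 → {'r': 13, 's': 0, 'k': 9, 'q': 7, 'e': 10}
info['u'] = info['r']+5 = 18 → {'r': 13, 's': 0, 'k': 9, 'q': 7, 'e': 10, 'u': 18}
del 'r' → {'s': 0, 'k': 9, 'q': 7, 'e': 10, 'u': 18}
del 'k' → {'s': 0, 'q': 7, 'e': 10, 'u': 18}
info['b'] = info['u']+5 = 23 → {'s': 0, 'q': 7, 'e': 10, 'u': 18, 'b': 23}
info['b']+info['e'] = 23+10 = 33

33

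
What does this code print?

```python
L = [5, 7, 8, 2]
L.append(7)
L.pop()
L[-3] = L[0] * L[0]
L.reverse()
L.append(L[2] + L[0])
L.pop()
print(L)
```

[2, 8, 25, 5]

append 7 → [5, 7, 8, 2, 7]
pop() removes 7 → [5, 7, 8, 2]
L[-3] = L[0]*L[0] = 5*5 = 25 → [5, 25, 8, 2]
reverse → [2, 8, 25, 5]
append L[2]+L[0] = 25+2 = 27 → [2, 8, 25, 5, 27]
pop() removes 27 → [2, 8, 25, 5]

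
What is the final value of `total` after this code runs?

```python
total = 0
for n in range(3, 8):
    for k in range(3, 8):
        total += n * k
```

n=3,k=3: total = 0+9 = 9
n=3,k=4: total = 9+12 = 21
n=3,k=5: total = 21+15 = 36
n=3,k=6: total = 36+18 = 54
n=3,k=7: total = 54+21 = 75
n=4,k=3: total = 75+12 = 87
n=4,k=4: total = 87+16 = 103
n=4,k=5: total = 103+20 = 123
n=4,k=6: total = 123+24 = 147
n=4,k=7: total = 147+28 = 175
n=5,k=3: total = 175+15 = 190
n=5,k=4: total = 190+20 = 210
n=5,k=5: total = 210+25 = 235
n=5,k=6: total = 235+30 = 265
n=5,k=7: total = 265+35 = 300
n=6,k=3: total = 300+18 = 318
n=6,k=4: total = 318+24 = 342
n=6,k=5: total = 342+30 = 372
n=6,k=6: total = 372+36 = 408
n=6,k=7: total = 408+42 = 450
n=7,k=3: total = 450+21 = 471
n=7,k=4: total = 471+28 = 499
n=7,k=5: total = 499+35 = 534
n=7,k=6: total = 534+42 = 576
n=7,k=7: total = 576+49 = 625

625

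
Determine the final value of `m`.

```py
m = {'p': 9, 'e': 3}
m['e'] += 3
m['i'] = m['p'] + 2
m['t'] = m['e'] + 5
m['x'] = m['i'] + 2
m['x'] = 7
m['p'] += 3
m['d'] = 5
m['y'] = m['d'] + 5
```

{'p': 12, 'e': 6, 'i': 11, 't': 11, 'x': 7, 'd': 5, 'y': 10}

m['e'] = 3+3 = 6 → {'p': 9, 'e': 6}
m['i'] = m['p']+2 = 11 → {'p': 9, 'e': 6, 'i': 11}
m['t'] = m['e']+5 = 11 → {'p': 9, 'e': 6, 'i': 11, 't': 11}
m['x'] = m['i']+2 = 13 → {'p': 9, 'e': 6, 'i': 11, 't': 11, 'x': 13}
m['x'] = 7 → {'p': 9, 'e': 6, 'i': 11, 't': 11, 'x': 7}
m['p'] = 9+3 = 12 → {'p': 12, 'e': 6, 'i': 11, 't': 11, 'x': 7}
m['d'] = 5 → {'p': 12, 'e': 6, 'i': 11, 't': 11, 'x': 7, 'd': 5}
m['y'] = m['d']+5 = 10 → {'p': 12, 'e': 6, 'i': 11, 't': 11, 'x': 7, 'd': 5, 'y': 10}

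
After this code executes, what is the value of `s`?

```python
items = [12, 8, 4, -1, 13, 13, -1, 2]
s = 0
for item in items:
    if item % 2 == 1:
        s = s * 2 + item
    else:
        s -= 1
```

item=12: not odd, s = 0-1 = -1
item=8: not odd, s = (-1)-1 = -2
item=4: not odd, s = (-2)-1 = -3
item=-1: odd, s = (-3)*2+(-1) = -7
item=13: odd, s = (-7)*2+13 = -1
item=13: odd, s = (-1)*2+13 = 11
item=-1: odd, s = 11*2+(-1) = 21
item=2: not odd, s = 21-1 = 20

20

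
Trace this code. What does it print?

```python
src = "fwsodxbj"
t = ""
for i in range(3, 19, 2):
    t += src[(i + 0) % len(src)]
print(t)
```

i=3: add src[3]='o' → 'o'
i=5: add src[5]='x' → 'ox'
i=7: add src[7]='j' → 'oxj'
i=9: add src[1]='w' → 'oxjw'
i=11: add src[3]='o' → 'oxjwo'
i=13: add src[5]='x' → 'oxjwox'
i=15: add src[7]='j' → 'oxjwoxj'
i=17: add src[1]='w' → 'oxjwoxjw'

oxjwoxjw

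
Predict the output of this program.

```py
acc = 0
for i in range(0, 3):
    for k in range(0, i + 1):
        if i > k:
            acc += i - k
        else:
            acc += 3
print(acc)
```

13

i=0,k=0: not 0>0, acc = 0+3 = 3
i=1,k=0: 1>0, acc = 3+1 = 4
i=1,k=1: not 1>1, acc = 4+3 = 7
i=2,k=0: 2>0, acc = 7+2 = 9
i=2,k=1: 2>1, acc = 9+1 = 10
i=2,k=2: not 2>2, acc = 10+3 = 13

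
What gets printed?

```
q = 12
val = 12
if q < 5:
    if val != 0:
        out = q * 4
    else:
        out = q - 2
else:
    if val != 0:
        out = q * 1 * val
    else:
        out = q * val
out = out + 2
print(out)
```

146

q=12, val=12
q < 5 is False; val != 0 is True
→ out = q * 1 * val = 144
out = 144+2 = 146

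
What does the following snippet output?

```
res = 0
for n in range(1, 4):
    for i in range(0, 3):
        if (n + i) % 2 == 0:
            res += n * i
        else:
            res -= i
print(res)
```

n=1,i=0: odd sum, res = 0-0 = 0
n=1,i=1: even sum, res = 0+1 = 1
n=1,i=2: odd sum, res = 1-2 = -1
n=2,i=0: even sum, res = (-1)+0 = -1
n=2,i=1: odd sum, res = (-1)-1 = -2
n=2,i=2: even sum, res = (-2)+4 = 2
n=3,i=0: odd sum, res = 2-0 = 2
n=3,i=1: even sum, res = 2+3 = 5
n=3,i=2: odd sum, res = 5-2 = 3

3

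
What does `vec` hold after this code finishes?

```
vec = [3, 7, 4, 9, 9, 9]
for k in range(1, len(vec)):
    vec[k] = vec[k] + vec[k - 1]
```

[3, 10, 14, 23, 32, 41]

k=1: vec[1] = 7+3 = 10 → [3, 10, 4, 9, 9, 9]
k=2: vec[2] = 4+10 = 14 → [3, 10, 14, 9, 9, 9]
k=3: vec[3] = 9+14 = 23 → [3, 10, 14, 23, 9, 9]
k=4: vec[4] = 9+23 = 32 → [3, 10, 14, 23, 32, 9]
k=5: vec[5] = 9+32 = 41 → [3, 10, 14, 23, 32, 41]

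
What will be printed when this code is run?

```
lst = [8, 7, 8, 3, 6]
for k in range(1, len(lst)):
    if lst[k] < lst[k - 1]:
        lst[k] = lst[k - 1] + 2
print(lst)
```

k=1: 7<8, lst[1] = 8+2 = 10 → [8, 10, 8, 3, 6]
k=2: 8<10, lst[2] = 10+2 = 12 → [8, 10, 12, 3, 6]
k=3: 3<12, lst[3] = 12+2 = 14 → [8, 10, 12, 14, 6]
k=4: 6<14, lst[4] = 14+2 = 16 → [8, 10, 12, 14, 16]

[8, 10, 12, 14, 16]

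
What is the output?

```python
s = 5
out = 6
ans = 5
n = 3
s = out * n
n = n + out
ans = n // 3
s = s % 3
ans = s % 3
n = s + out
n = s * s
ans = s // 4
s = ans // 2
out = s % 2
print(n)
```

s = 6*3 = 18
n = 3+6 = 9
ans = 9//3 = 3
s = 18%3 = 0
ans = 0%3 = 0
n = 0+6 = 6
n = 0*0 = 0
ans = 0//4 = 0
s = 0//2 = 0
out = 0%2 = 0

0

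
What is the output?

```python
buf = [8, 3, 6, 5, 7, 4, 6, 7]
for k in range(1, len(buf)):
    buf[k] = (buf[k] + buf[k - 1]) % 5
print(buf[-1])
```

k=1: buf[1] = (3+8)%5 = 1 → [8, 1, 6, 5, 7, 4, 6, 7]
k=2: buf[2] = (6+1)%5 = 2 → [8, 1, 2, 5, 7, 4, 6, 7]
k=3: buf[3] = (5+2)%5 = 2 → [8, 1, 2, 2, 7, 4, 6, 7]
k=4: buf[4] = (7+2)%5 = 4 → [8, 1, 2, 2, 4, 4, 6, 7]
k=5: buf[5] = (4+4)%5 = 3 → [8, 1, 2, 2, 4, 3, 6, 7]
k=6: buf[6] = (6+3)%5 = 4 → [8, 1, 2, 2, 4, 3, 4, 7]
k=7: buf[7] = (7+4)%5 = 1 → [8, 1, 2, 2, 4, 3, 4, 1]

1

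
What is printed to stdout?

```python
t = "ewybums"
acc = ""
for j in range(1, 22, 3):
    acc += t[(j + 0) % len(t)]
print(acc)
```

wuebsym

j=1: add t[1]='w' → 'w'
j=4: add t[4]='u' → 'wu'
j=7: add t[0]='e' → 'wue'
j=10: add t[3]='b' → 'wueb'
j=13: add t[6]='s' → 'wuebs'
j=16: add t[2]='y' → 'wuebsy'
j=19: add t[5]='m' → 'wuebsym'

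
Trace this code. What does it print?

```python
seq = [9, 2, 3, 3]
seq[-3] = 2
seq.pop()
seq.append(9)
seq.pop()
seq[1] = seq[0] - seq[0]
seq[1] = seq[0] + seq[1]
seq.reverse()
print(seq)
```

seq[-3] = 2 → [9, 2, 3, 3]
pop() removes 3 → [9, 2, 3]
append 9 → [9, 2, 3, 9]
pop() removes 9 → [9, 2, 3]
seq[1] = seq[0]-seq[0] = 9-9 = 0 → [9, 0, 3]
seq[1] = seq[0]+seq[1] = 9+0 = 9 → [9, 9, 3]
reverse → [3, 9, 9]

[3, 9, 9]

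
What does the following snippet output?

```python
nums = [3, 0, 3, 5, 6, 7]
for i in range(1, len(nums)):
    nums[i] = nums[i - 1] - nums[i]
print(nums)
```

i=1: nums[1] = 3-0 = 3 → [3, 3, 3, 5, 6, 7]
i=2: nums[2] = 3-3 = 0 → [3, 3, 0, 5, 6, 7]
i=3: nums[3] = 0-5 = -5 → [3, 3, 0, -5, 6, 7]
i=4: nums[4] = (-5)-6 = -11 → [3, 3, 0, -5, -11, 7]
i=5: nums[5] = (-11)-7 = -18 → [3, 3, 0, -5, -11, -18]

[3, 3, 0, -5, -11, -18]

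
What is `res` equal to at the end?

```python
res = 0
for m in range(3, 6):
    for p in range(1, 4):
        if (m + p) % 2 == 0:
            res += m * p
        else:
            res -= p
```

m=3,p=1: even sum, res = 0+3 = 3
m=3,p=2: odd sum, res = 3-2 = 1
m=3,p=3: even sum, res = 1+9 = 10
m=4,p=1: odd sum, res = 10-1 = 9
m=4,p=2: even sum, res = 9+8 = 17
m=4,p=3: odd sum, res = 17-3 = 14
m=5,p=1: even sum, res = 14+5 = 19
m=5,p=2: odd sum, res = 19-2 = 17
m=5,p=3: even sum, res = 17+15 = 32

32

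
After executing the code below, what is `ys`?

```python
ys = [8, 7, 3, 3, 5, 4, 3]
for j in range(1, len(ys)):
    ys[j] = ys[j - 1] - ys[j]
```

[8, 1, -2, -5, -10, -14, -17]

j=1: ys[1] = 8-7 = 1 → [8, 1, 3, 3, 5, 4, 3]
j=2: ys[2] = 1-3 = -2 → [8, 1, -2, 3, 5, 4, 3]
j=3: ys[3] = (-2)-3 = -5 → [8, 1, -2, -5, 5, 4, 3]
j=4: ys[4] = (-5)-5 = -10 → [8, 1, -2, -5, -10, 4, 3]
j=5: ys[5] = (-10)-4 = -14 → [8, 1, -2, -5, -10, -14, 3]
j=6: ys[6] = (-14)-3 = -17 → [8, 1, -2, -5, -10, -14, -17]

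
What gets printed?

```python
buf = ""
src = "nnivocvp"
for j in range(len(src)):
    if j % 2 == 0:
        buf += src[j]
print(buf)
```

niov

j=0: add 'n' → 'n'
j=1: skip
j=2: add 'i' → 'ni'
j=3: skip
j=4: add 'o' → 'nio'
j=5: skip
j=6: add 'v' → 'niov'
j=7: skip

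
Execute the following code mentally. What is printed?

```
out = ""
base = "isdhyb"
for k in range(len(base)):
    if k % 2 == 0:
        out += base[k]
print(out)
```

idy

k=0: add 'i' → 'i'
k=1: skip
k=2: add 'd' → 'id'
k=3: skip
k=4: add 'y' → 'idy'
k=5: skip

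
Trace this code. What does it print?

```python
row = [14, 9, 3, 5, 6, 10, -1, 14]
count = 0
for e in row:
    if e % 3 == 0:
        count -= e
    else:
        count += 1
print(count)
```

-13

e=14: not %3==0, count = 0+1 = 1
e=9: %3==0, count = 1-9 = -8
e=3: %3==0, count = (-8)-3 = -11
e=5: not %3==0, count = (-11)+1 = -10
e=6: %3==0, count = (-10)-6 = -16
e=10: not %3==0, count = (-16)+1 = -15
e=-1: not %3==0, count = (-15)+1 = -14
e=14: not %3==0, count = (-14)+1 = -13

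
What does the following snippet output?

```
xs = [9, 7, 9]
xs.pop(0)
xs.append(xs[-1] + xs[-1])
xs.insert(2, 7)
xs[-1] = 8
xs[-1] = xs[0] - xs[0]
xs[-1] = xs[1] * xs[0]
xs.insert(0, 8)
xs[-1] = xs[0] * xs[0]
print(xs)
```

pop(0) removes 9 → [7, 9]
append xs[-1]+xs[-1] = 9+9 = 18 → [7, 9, 18]
insert 7 at 2 → [7, 9, 7, 18]
xs[-1] = 8 → [7, 9, 7, 8]
xs[-1] = xs[0]-xs[0] = 7-7 = 0 → [7, 9, 7, 0]
xs[-1] = xs[1]*xs[0] = 9*7 = 63 → [7, 9, 7, 63]
insert 8 at 0 → [8, 7, 9, 7, 63]
xs[-1] = xs[0]*xs[0] = 8*8 = 64 → [8, 7, 9, 7, 64]

[8, 7, 9, 7, 64]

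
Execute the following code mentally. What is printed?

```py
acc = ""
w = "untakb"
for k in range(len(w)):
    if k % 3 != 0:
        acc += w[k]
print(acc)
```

ntkb

k=0: skip
k=1: add 'n' → 'n'
k=2: add 't' → 'nt'
k=3: skip
k=4: add 'k' → 'ntk'
k=5: add 'b' → 'ntkb'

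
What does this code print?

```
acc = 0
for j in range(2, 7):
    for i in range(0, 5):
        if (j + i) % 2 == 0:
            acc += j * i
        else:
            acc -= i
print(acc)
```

j=2,i=0: even sum, acc = 0+0 = 0
j=2,i=1: odd sum, acc = 0-1 = -1
j=2,i=2: even sum, acc = (-1)+4 = 3
j=2,i=3: odd sum, acc = 3-3 = 0
j=2,i=4: even sum, acc = 0+8 = 8
j=3,i=0: odd sum, acc = 8-0 = 8
j=3,i=1: even sum, acc = 8+3 = 11
j=3,i=2: odd sum, acc = 11-2 = 9
j=3,i=3: even sum, acc = 9+9 = 18
j=3,i=4: odd sum, acc = 18-4 = 14
j=4,i=0: even sum, acc = 14+0 = 14
j=4,i=1: odd sum, acc = 14-1 = 13
j=4,i=2: even sum, acc = 13+8 = 21
j=4,i=3: odd sum, acc = 21-3 = 18
j=4,i=4: even sum, acc = 18+16 = 34
j=5,i=0: odd sum, acc = 34-0 = 34
j=5,i=1: even sum, acc = 34+5 = 39
j=5,i=2: odd sum, acc = 39-2 = 37
j=5,i=3: even sum, acc = 37+15 = 52
j=5,i=4: odd sum, acc = 52-4 = 48
j=6,i=0: even sum, acc = 48+0 = 48
j=6,i=1: odd sum, acc = 48-1 = 47
j=6,i=2: even sum, acc = 47+12 = 59
j=6,i=3: odd sum, acc = 59-3 = 56
j=6,i=4: even sum, acc = 56+24 = 80

80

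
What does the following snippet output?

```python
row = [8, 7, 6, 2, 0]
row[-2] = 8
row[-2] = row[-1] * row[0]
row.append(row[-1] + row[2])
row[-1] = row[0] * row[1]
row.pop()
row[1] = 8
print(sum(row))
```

row[-2] = 8 → [8, 7, 6, 8, 0]
row[-2] = row[-1]*row[0] = 0*8 = 0 → [8, 7, 6, 0, 0]
append row[-1]+row[2] = 0+6 = 6 → [8, 7, 6, 0, 0, 6]
row[-1] = row[0]*row[1] = 8*7 = 56 → [8, 7, 6, 0, 0, 56]
pop() removes 56 → [8, 7, 6, 0, 0]
row[1] = 8 → [8, 8, 6, 0, 0]
sum = 22

22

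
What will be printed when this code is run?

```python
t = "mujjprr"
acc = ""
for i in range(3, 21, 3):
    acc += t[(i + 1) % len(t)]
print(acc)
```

i=3: add t[4]='p' → 'p'
i=6: add t[0]='m' → 'pm'
i=9: add t[3]='j' → 'pmj'
i=12: add t[6]='r' → 'pmjr'
i=15: add t[2]='j' → 'pmjrj'
i=18: add t[5]='r' → 'pmjrjr'

pmjrjr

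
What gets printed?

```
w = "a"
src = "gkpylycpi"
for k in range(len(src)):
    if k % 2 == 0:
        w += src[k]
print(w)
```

k=0: add 'g' → 'ag'
k=1: skip
k=2: add 'p' → 'agp'
k=3: skip
k=4: add 'l' → 'agpl'
k=5: skip
k=6: add 'c' → 'agplc'
k=7: skip
k=8: add 'i' → 'agplci'

agplci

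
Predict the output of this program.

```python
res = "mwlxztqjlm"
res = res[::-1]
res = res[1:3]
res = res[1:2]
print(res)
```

reverse → 'mljqtzxlwm'
slice [1:3] → 'lj'
slice [1:2] → 'j'

j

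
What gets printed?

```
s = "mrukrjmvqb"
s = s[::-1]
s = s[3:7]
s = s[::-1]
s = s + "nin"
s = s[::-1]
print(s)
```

ninmjrk

reverse → 'bqvmjrkurm'
slice [3:7] → 'mjrk'
reverse → 'krjm'
+ 'nin' → 'krjmnin'
reverse → 'ninmjrk'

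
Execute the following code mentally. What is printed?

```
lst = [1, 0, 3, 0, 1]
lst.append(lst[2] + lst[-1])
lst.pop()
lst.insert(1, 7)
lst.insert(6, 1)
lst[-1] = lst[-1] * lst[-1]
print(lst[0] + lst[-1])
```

append lst[2]+lst[-1] = 3+1 = 4 → [1, 0, 3, 0, 1, 4]
pop() removes 4 → [1, 0, 3, 0, 1]
insert 7 at 1 → [1, 7, 0, 3, 0, 1]
insert 1 at 6 → [1, 7, 0, 3, 0, 1, 1]
lst[-1] = lst[-1]*lst[-1] = 1*1 = 1 → [1, 7, 0, 3, 0, 1, 1]
lst[0]+lst[-1] = 1+1 = 2

2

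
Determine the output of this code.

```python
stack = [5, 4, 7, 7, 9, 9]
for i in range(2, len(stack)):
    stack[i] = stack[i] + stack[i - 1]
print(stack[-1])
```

i=2: stack[2] = 7+4 = 11 → [5, 4, 11, 7, 9, 9]
i=3: stack[3] = 7+11 = 18 → [5, 4, 11, 18, 9, 9]
i=4: stack[4] = 9+18 = 27 → [5, 4, 11, 18, 27, 9]
i=5: stack[5] = 9+27 = 36 → [5, 4, 11, 18, 27, 36]

36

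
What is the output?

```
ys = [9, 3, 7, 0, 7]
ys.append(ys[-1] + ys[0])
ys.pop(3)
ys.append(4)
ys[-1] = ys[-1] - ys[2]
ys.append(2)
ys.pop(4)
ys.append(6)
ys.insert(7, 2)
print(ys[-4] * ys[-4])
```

append ys[-1]+ys[0] = 7+9 = 16 → [9, 3, 7, 0, 7, 16]
pop(3) removes 0 → [9, 3, 7, 7, 16]
append 4 → [9, 3, 7, 7, 16, 4]
ys[-1] = ys[-1]-ys[2] = 4-7 = -3 → [9, 3, 7, 7, 16, -3]
append 2 → [9, 3, 7, 7, 16, -3, 2]
pop(4) removes 16 → [9, 3, 7, 7, -3, 2]
append 6 → [9, 3, 7, 7, -3, 2, 6]
insert 2 at 7 → [9, 3, 7, 7, -3, 2, 6, 2]
ys[-4]*ys[-4] = (-3)*(-3) = 9

9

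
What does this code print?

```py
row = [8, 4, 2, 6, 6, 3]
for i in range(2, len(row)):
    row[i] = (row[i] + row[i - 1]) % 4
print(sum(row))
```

17

i=2: row[2] = (2+4)%4 = 2 → [8, 4, 2, 6, 6, 3]
i=3: row[3] = (6+2)%4 = 0 → [8, 4, 2, 0, 6, 3]
i=4: row[4] = (6+0)%4 = 2 → [8, 4, 2, 0, 2, 3]
i=5: row[5] = (3+2)%4 = 1 → [8, 4, 2, 0, 2, 1]
sum = 17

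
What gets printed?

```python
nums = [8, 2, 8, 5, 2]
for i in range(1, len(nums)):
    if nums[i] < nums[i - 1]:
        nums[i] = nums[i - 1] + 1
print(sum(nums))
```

50

i=1: 2<8, nums[1] = 8+1 = 9 → [8, 9, 8, 5, 2]
i=2: 8<9, nums[2] = 9+1 = 10 → [8, 9, 10, 5, 2]
i=3: 5<10, nums[3] = 10+1 = 11 → [8, 9, 10, 11, 2]
i=4: 2<11, nums[4] = 11+1 = 12 → [8, 9, 10, 11, 12]
sum = 50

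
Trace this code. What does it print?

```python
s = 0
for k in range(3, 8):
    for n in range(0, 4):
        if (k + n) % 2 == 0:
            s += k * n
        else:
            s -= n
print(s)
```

66

k=3,n=0: odd sum, s = 0-0 = 0
k=3,n=1: even sum, s = 0+3 = 3
k=3,n=2: odd sum, s = 3-2 = 1
k=3,n=3: even sum, s = 1+9 = 10
k=4,n=0: even sum, s = 10+0 = 10
k=4,n=1: odd sum, s = 10-1 = 9
k=4,n=2: even sum, s = 9+8 = 17
k=4,n=3: odd sum, s = 17-3 = 14
k=5,n=0: odd sum, s = 14-0 = 14
k=5,n=1: even sum, s = 14+5 = 19
k=5,n=2: odd sum, s = 19-2 = 17
k=5,n=3: even sum, s = 17+15 = 32
k=6,n=0: even sum, s = 32+0 = 32
k=6,n=1: odd sum, s = 32-1 = 31
k=6,n=2: even sum, s = 31+12 = 43
k=6,n=3: odd sum, s = 43-3 = 40
k=7,n=0: odd sum, s = 40-0 = 40
k=7,n=1: even sum, s = 40+7 = 47
k=7,n=2: odd sum, s = 47-2 = 45
k=7,n=3: even sum, s = 45+21 = 66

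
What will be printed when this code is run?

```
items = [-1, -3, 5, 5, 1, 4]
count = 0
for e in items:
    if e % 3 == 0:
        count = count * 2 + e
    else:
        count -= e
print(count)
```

-16

e=-1: not %3==0, count = 0-(-1) = 1
e=-3: %3==0, count = 1*2+(-3) = -1
e=5: not %3==0, count = (-1)-5 = -6
e=5: not %3==0, count = (-6)-5 = -11
e=1: not %3==0, count = (-11)-1 = -12
e=4: not %3==0, count = (-12)-4 = -16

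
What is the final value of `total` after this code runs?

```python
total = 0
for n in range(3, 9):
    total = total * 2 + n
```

n=3: total = 0*2+3 = 3
n=4: total = 3*2+4 = 10
n=5: total = 10*2+5 = 25
n=6: total = 25*2+6 = 56
n=7: total = 56*2+7 = 119
n=8: total = 119*2+8 = 246

246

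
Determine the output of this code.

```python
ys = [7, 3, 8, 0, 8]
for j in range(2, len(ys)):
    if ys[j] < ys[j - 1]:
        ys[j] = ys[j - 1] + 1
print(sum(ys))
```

37

j=2: 8>=3, unchanged → [7, 3, 8, 0, 8]
j=3: 0<8, ys[3] = 8+1 = 9 → [7, 3, 8, 9, 8]
j=4: 8<9, ys[4] = 9+1 = 10 → [7, 3, 8, 9, 10]
sum = 37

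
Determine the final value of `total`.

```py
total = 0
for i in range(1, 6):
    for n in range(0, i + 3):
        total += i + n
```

180

i=1,n=0: total = 0+1 = 1
i=1,n=1: total = 1+2 = 3
i=1,n=2: total = 3+3 = 6
i=1,n=3: total = 6+4 = 10
i=2,n=0: total = 10+2 = 12
i=2,n=1: total = 12+3 = 15
i=2,n=2: total = 15+4 = 19
i=2,n=3: total = 19+5 = 24
i=2,n=4: total = 24+6 = 30
i=3,n=0: total = 30+3 = 33
i=3,n=1: total = 33+4 = 37
i=3,n=2: total = 37+5 = 42
i=3,n=3: total = 42+6 = 48
i=3,n=4: total = 48+7 = 55
i=3,n=5: total = 55+8 = 63
i=4,n=0: total = 63+4 = 67
i=4,n=1: total = 67+5 = 72
i=4,n=2: total = 72+6 = 78
i=4,n=3: total = 78+7 = 85
i=4,n=4: total = 85+8 = 93
i=4,n=5: total = 93+9 = 102
i=4,n=6: total = 102+10 = 112
i=5,n=0: total = 112+5 = 117
i=5,n=1: total = 117+6 = 123
i=5,n=2: total = 123+7 = 130
i=5,n=3: total = 130+8 = 138
i=5,n=4: total = 138+9 = 147
i=5,n=5: total = 147+10 = 157
i=5,n=6: total = 157+11 = 168
i=5,n=7: total = 168+12 = 180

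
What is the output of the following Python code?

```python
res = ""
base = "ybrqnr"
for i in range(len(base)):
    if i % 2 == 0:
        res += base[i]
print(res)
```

i=0: add 'y' → 'y'
i=1: skip
i=2: add 'r' → 'yr'
i=3: skip
i=4: add 'n' → 'yrn'
i=5: skip

yrn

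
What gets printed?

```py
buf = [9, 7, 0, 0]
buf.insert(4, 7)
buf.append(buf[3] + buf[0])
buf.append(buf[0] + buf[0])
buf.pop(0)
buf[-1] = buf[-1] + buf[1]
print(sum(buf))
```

41

insert 7 at 4 → [9, 7, 0, 0, 7]
append buf[3]+buf[0] = 0+9 = 9 → [9, 7, 0, 0, 7, 9]
append buf[0]+buf[0] = 9+9 = 18 → [9, 7, 0, 0, 7, 9, 18]
pop(0) removes 9 → [7, 0, 0, 7, 9, 18]
buf[-1] = buf[-1]+buf[1] = 18+0 = 18 → [7, 0, 0, 7, 9, 18]
sum = 41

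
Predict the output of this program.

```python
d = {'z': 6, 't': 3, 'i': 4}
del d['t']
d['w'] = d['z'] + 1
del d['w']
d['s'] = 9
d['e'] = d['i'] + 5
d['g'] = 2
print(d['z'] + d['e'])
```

del 't' → {'z': 6, 'i': 4}
d['w'] = d['z']+1 = 7 → {'z': 6, 'i': 4, 'w': 7}
del 'w' → {'z': 6, 'i': 4}
d['s'] = 9 → {'z': 6, 'i': 4, 's': 9}
d['e'] = d['i']+5 = 9 → {'z': 6, 'i': 4, 's': 9, 'e': 9}
d['g'] = 2 → {'z': 6, 'i': 4, 's': 9, 'e': 9, 'g': 2}
d['z']+d['e'] = 6+9 = 15

15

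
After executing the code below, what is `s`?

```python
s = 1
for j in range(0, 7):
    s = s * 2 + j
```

j=0: s = 1*2+0 = 2
j=1: s = 2*2+1 = 5
j=2: s = 5*2+2 = 12
j=3: s = 12*2+3 = 27
j=4: s = 27*2+4 = 58
j=5: s = 58*2+5 = 121
j=6: s = 121*2+6 = 248

248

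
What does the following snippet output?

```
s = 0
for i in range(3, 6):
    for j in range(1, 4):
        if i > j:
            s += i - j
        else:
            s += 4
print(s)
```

i=3,j=1: 3>1, s = 0+2 = 2
i=3,j=2: 3>2, s = 2+1 = 3
i=3,j=3: not 3>3, s = 3+4 = 7
i=4,j=1: 4>1, s = 7+3 = 10
i=4,j=2: 4>2, s = 10+2 = 12
i=4,j=3: 4>3, s = 12+1 = 13
i=5,j=1: 5>1, s = 13+4 = 17
i=5,j=2: 5>2, s = 17+3 = 20
i=5,j=3: 5>3, s = 20+2 = 22

22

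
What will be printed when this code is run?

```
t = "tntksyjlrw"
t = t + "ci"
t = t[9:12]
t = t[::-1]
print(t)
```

icw

+ 'ci' → 'tntksyjlrwci'
slice [9:12] → 'wci'
reverse → 'icw'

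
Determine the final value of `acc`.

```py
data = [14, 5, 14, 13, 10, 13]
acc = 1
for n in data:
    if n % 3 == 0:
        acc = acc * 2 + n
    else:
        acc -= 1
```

n=14: not %3==0, acc = 1-1 = 0
n=5: not %3==0, acc = 0-1 = -1
n=14: not %3==0, acc = (-1)-1 = -2
n=13: not %3==0, acc = (-2)-1 = -3
n=10: not %3==0, acc = (-3)-1 = -4
n=13: not %3==0, acc = (-4)-1 = -5

-5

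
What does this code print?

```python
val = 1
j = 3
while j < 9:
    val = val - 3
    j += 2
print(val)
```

j=3: val = 1-3 = -2
j=5: val = (-2)-3 = -5
j=7: val = (-5)-3 = -8

-8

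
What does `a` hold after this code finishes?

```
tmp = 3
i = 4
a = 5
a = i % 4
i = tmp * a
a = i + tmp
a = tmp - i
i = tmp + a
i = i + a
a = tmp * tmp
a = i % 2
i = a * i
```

a = 4%4 = 0
i = 3*0 = 0
a = 0+3 = 3
a = 3-0 = 3
i = 3+3 = 6
i = 6+3 = 9
a = 3*3 = 9
a = 9%2 = 1
i = 1*9 = 9

1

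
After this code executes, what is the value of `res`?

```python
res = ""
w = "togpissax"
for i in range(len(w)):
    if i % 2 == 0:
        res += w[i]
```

'tgisx'

i=0: add 't' → 't'
i=1: skip
i=2: add 'g' → 'tg'
i=3: skip
i=4: add 'i' → 'tgi'
i=5: skip
i=6: add 's' → 'tgis'
i=7: skip
i=8: add 'x' → 'tgisx'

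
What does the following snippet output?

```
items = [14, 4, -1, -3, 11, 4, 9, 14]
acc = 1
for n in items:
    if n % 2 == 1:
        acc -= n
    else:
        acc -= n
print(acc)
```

-51

n=14: not odd, acc = 1-14 = -13
n=4: not odd, acc = (-13)-4 = -17
n=-1: odd, acc = (-17)-(-1) = -16
n=-3: odd, acc = (-16)-(-3) = -13
n=11: odd, acc = (-13)-11 = -24
n=4: not odd, acc = (-24)-4 = -28
n=9: odd, acc = (-28)-9 = -37
n=14: not odd, acc = (-37)-14 = -51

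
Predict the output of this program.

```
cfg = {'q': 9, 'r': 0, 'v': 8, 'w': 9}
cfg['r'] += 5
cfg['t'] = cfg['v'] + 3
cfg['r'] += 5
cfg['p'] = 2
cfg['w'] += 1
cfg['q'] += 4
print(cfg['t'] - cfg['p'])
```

9

cfg['r'] = 0+5 = 5 → {'q': 9, 'r': 5, 'v': 8, 'w': 9}
cfg['t'] = cfg['v']+3 = 11 → {'q': 9, 'r': 5, 'v': 8, 'w': 9, 't': 11}
cfg['r'] = 5+5 = 10 → {'q': 9, 'r': 10, 'v': 8, 'w': 9, 't': 11}
cfg['p'] = 2 → {'q': 9, 'r': 10, 'v': 8, 'w': 9, 't': 11, 'p': 2}
cfg['w'] = 9+1 = 10 → {'q': 9, 'r': 10, 'v': 8, 'w': 10, 't': 11, 'p': 2}
cfg['q'] = 9+4 = 13 → {'q': 13, 'r': 10, 'v': 8, 'w': 10, 't': 11, 'p': 2}
cfg['t']-cfg['p'] = 11-2 = 9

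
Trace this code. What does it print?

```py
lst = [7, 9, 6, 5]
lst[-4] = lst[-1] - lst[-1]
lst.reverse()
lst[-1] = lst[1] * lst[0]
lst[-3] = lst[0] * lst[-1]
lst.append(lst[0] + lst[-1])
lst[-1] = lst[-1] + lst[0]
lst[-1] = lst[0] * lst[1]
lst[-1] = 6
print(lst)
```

[5, 150, 9, 30, 6]

lst[-4] = lst[-1]-lst[-1] = 5-5 = 0 → [0, 9, 6, 5]
reverse → [5, 6, 9, 0]
lst[-1] = lst[1]*lst[0] = 6*5 = 30 → [5, 6, 9, 30]
lst[-3] = lst[0]*lst[-1] = 5*30 = 150 → [5, 150, 9, 30]
append lst[0]+lst[-1] = 5+30 = 35 → [5, 150, 9, 30, 35]
lst[-1] = lst[-1]+lst[0] = 35+5 = 40 → [5, 150, 9, 30, 40]
lst[-1] = lst[0]*lst[1] = 5*150 = 750 → [5, 150, 9, 30, 750]
lst[-1] = 6 → [5, 150, 9, 30, 6]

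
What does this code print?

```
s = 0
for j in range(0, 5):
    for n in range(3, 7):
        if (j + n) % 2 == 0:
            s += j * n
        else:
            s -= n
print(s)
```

j=0,n=3: odd sum, s = 0-3 = -3
j=0,n=4: even sum, s = (-3)+0 = -3
j=0,n=5: odd sum, s = (-3)-5 = -8
j=0,n=6: even sum, s = (-8)+0 = -8
j=1,n=3: even sum, s = (-8)+3 = -5
j=1,n=4: odd sum, s = (-5)-4 = -9
j=1,n=5: even sum, s = (-9)+5 = -4
j=1,n=6: odd sum, s = (-4)-6 = -10
j=2,n=3: odd sum, s = (-10)-3 = -13
j=2,n=4: even sum, s = (-13)+8 = -5
j=2,n=5: odd sum, s = (-5)-5 = -10
j=2,n=6: even sum, s = (-10)+12 = 2
j=3,n=3: even sum, s = 2+9 = 11
j=3,n=4: odd sum, s = 11-4 = 7
j=3,n=5: even sum, s = 7+15 = 22
j=3,n=6: odd sum, s = 22-6 = 16
j=4,n=3: odd sum, s = 16-3 = 13
j=4,n=4: even sum, s = 13+16 = 29
j=4,n=5: odd sum, s = 29-5 = 24
j=4,n=6: even sum, s = 24+24 = 48

48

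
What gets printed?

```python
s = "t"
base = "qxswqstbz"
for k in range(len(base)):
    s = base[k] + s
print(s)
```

k=0: prepend 'q' → 'qt'
k=1: prepend 'x' → 'xqt'
k=2: prepend 's' → 'sxqt'
k=3: prepend 'w' → 'wsxqt'
k=4: prepend 'q' → 'qwsxqt'
k=5: prepend 's' → 'sqwsxqt'
k=6: prepend 't' → 'tsqwsxqt'
k=7: prepend 'b' → 'btsqwsxqt'
k=8: prepend 'z' → 'zbtsqwsxqt'

zbtsqwsxqt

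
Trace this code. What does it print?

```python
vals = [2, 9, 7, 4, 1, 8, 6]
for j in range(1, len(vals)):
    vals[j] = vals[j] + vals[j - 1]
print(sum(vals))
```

j=1: vals[1] = 9+2 = 11 → [2, 11, 7, 4, 1, 8, 6]
j=2: vals[2] = 7+11 = 18 → [2, 11, 18, 4, 1, 8, 6]
j=3: vals[3] = 4+18 = 22 → [2, 11, 18, 22, 1, 8, 6]
j=4: vals[4] = 1+22 = 23 → [2, 11, 18, 22, 23, 8, 6]
j=5: vals[5] = 8+23 = 31 → [2, 11, 18, 22, 23, 31, 6]
j=6: vals[6] = 6+31 = 37 → [2, 11, 18, 22, 23, 31, 37]
sum = 144

144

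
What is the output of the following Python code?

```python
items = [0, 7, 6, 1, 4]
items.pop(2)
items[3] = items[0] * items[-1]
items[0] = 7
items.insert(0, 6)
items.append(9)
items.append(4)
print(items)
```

[6, 7, 7, 1, 0, 9, 4]

pop(2) removes 6 → [0, 7, 1, 4]
items[3] = items[0]*items[-1] = 0*4 = 0 → [0, 7, 1, 0]
items[0] = 7 → [7, 7, 1, 0]
insert 6 at 0 → [6, 7, 7, 1, 0]
append 9 → [6, 7, 7, 1, 0, 9]
append 4 → [6, 7, 7, 1, 0, 9, 4]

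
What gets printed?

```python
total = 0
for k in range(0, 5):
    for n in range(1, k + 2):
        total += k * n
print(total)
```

k=0,n=1: total = 0+0 = 0
k=1,n=1: total = 0+1 = 1
k=1,n=2: total = 1+2 = 3
k=2,n=1: total = 3+2 = 5
k=2,n=2: total = 5+4 = 9
k=2,n=3: total = 9+6 = 15
k=3,n=1: total = 15+3 = 18
k=3,n=2: total = 18+6 = 24
k=3,n=3: total = 24+9 = 33
k=3,n=4: total = 33+12 = 45
k=4,n=1: total = 45+4 = 49
k=4,n=2: total = 49+8 = 57
k=4,n=3: total = 57+12 = 69
k=4,n=4: total = 69+16 = 85
k=4,n=5: total = 85+20 = 105

105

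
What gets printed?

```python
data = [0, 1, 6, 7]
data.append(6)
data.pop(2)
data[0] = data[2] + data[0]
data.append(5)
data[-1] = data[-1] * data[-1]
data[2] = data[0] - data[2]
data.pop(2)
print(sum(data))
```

39

append 6 → [0, 1, 6, 7, 6]
pop(2) removes 6 → [0, 1, 7, 6]
data[0] = data[2]+data[0] = 7+0 = 7 → [7, 1, 7, 6]
append 5 → [7, 1, 7, 6, 5]
data[-1] = data[-1]*data[-1] = 5*5 = 25 → [7, 1, 7, 6, 25]
data[2] = data[0]-data[2] = 7-7 = 0 → [7, 1, 0, 6, 25]
pop(2) removes 0 → [7, 1, 6, 25]
sum = 39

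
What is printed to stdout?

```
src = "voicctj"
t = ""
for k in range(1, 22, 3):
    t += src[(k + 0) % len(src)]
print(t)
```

k=1: add src[1]='o' → 'o'
k=4: add src[4]='c' → 'oc'
k=7: add src[0]='v' → 'ocv'
k=10: add src[3]='c' → 'ocvc'
k=13: add src[6]='j' → 'ocvcj'
k=16: add src[2]='i' → 'ocvcji'
k=19: add src[5]='t' → 'ocvcjit'

ocvcjit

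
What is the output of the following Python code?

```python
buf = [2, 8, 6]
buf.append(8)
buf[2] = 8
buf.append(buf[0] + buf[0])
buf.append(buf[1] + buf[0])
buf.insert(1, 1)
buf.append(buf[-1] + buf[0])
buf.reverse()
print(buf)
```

append 8 → [2, 8, 6, 8]
buf[2] = 8 → [2, 8, 8, 8]
append buf[0]+buf[0] = 2+2 = 4 → [2, 8, 8, 8, 4]
append buf[1]+buf[0] = 8+2 = 10 → [2, 8, 8, 8, 4, 10]
insert 1 at 1 → [2, 1, 8, 8, 8, 4, 10]
append buf[-1]+buf[0] = 10+2 = 12 → [2, 1, 8, 8, 8, 4, 10, 12]
reverse → [12, 10, 4, 8, 8, 8, 1, 2]

[12, 10, 4, 8, 8, 8, 1, 2]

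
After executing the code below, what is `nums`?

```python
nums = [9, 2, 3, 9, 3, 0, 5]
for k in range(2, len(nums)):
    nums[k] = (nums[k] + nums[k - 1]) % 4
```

k=2: nums[2] = (3+2)%4 = 1 → [9, 2, 1, 9, 3, 0, 5]
k=3: nums[3] = (9+1)%4 = 2 → [9, 2, 1, 2, 3, 0, 5]
k=4: nums[4] = (3+2)%4 = 1 → [9, 2, 1, 2, 1, 0, 5]
k=5: nums[5] = (0+1)%4 = 1 → [9, 2, 1, 2, 1, 1, 5]
k=6: nums[6] = (5+1)%4 = 2 → [9, 2, 1, 2, 1, 1, 2]

[9, 2, 1, 2, 1, 1, 2]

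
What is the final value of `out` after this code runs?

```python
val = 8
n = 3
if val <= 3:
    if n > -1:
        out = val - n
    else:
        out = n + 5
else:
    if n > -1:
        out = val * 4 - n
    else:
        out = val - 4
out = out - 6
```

23

val=8, n=3
val <= 3 is False; n > -1 is True
→ out = val * 4 - n = 29
out = 29-6 = 23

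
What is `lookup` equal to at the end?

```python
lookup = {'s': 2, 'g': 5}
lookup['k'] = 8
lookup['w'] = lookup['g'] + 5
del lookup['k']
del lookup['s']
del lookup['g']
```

lookup['k'] = 8 → {'s': 2, 'g': 5, 'k': 8}
lookup['w'] = lookup['g']+5 = 10 → {'s': 2, 'g': 5, 'k': 8, 'w': 10}
del 'k' → {'s': 2, 'g': 5, 'w': 10}
del 's' → {'g': 5, 'w': 10}
del 'g' → {'w': 10}

{'w': 10}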